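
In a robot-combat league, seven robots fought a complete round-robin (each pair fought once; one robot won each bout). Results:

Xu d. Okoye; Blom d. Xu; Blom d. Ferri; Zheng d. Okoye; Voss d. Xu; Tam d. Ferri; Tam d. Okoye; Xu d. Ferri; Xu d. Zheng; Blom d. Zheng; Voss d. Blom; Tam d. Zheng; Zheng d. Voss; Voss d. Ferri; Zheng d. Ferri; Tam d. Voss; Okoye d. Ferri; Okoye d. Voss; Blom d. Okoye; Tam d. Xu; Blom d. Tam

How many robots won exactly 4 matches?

Win totals: Tam 5, Blom 5, Ferri 0, Okoye 2, Xu 3, Zheng 3, Voss 3.
No robot has exactly 4 wins.

0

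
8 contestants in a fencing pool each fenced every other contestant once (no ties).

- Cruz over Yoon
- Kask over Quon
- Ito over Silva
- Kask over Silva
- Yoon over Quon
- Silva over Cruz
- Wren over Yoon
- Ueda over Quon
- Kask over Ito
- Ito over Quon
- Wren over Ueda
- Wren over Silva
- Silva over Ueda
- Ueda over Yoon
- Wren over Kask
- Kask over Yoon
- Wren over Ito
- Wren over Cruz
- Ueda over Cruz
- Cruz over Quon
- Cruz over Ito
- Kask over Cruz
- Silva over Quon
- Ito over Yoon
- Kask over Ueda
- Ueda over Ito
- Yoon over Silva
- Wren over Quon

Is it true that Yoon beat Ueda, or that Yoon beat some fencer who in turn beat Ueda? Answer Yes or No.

Yoon did not beat Ueda directly.
Yoon beat Quon, Silva. Of those, Silva beat Ueda.

Yes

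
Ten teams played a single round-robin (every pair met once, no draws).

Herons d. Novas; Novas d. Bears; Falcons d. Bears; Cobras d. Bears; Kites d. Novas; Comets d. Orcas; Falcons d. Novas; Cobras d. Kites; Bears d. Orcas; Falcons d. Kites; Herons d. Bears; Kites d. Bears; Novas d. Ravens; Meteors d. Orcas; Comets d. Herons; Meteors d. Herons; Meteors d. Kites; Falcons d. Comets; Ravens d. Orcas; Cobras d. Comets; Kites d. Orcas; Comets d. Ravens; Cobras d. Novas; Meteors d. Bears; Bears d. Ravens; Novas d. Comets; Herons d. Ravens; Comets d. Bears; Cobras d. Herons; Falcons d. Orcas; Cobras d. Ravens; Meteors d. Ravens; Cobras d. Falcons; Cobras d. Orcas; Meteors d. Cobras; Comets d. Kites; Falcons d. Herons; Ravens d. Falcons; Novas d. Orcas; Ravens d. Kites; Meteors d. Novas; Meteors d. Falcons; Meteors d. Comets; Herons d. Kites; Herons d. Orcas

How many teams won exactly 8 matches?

1

Win totals: Comets 5, Cobras 8, Ravens 3, Kites 3, Herons 5, Orcas 0, Bears 2, Novas 4, Falcons 6, Meteors 9.
Exactly 8: Cobras — 1 team.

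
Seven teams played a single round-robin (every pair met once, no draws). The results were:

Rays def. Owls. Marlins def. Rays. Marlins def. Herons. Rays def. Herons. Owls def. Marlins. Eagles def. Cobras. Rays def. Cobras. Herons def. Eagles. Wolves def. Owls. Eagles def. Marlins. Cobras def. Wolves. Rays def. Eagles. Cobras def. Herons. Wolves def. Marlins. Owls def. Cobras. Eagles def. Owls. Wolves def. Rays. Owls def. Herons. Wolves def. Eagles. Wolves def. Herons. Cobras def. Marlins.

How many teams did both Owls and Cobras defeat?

Owls beat: Herons, Marlins, Cobras.
Cobras beat: Herons, Marlins, Wolves.
Both beat: Herons, Marlins — 2.

2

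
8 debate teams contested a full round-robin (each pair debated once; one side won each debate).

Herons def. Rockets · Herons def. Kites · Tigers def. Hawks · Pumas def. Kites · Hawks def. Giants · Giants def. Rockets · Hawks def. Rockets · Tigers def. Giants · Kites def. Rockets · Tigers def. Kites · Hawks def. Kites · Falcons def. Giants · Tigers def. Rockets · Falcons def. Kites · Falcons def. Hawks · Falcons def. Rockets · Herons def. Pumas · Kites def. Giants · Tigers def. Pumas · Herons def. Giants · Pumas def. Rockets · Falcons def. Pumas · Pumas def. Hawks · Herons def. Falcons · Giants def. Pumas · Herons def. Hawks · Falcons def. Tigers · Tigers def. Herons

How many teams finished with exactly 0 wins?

Win totals: Falcons 6, Tigers 6, Pumas 3, Rockets 0, Hawks 3, Kites 2, Giants 2, Herons 6.
Exactly 0: Rockets — 1 team.

1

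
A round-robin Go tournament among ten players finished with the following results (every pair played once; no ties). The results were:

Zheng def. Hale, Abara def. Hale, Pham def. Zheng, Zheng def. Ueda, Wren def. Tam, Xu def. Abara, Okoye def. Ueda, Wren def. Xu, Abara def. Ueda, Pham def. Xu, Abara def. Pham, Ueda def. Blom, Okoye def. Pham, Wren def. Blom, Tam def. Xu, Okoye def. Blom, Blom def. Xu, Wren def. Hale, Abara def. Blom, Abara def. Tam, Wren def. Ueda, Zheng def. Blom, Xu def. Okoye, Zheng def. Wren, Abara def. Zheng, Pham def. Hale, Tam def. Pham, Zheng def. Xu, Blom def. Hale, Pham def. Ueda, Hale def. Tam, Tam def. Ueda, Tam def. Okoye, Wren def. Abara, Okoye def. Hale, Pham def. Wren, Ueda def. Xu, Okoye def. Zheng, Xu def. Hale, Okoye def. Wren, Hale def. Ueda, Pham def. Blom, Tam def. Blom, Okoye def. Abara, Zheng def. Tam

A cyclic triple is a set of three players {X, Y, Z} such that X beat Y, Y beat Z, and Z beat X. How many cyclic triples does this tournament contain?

23

Win totals: Xu 3, Ueda 2, Okoye 7, Pham 6, Tam 5, Blom 2, Abara 6, Hale 2, Zheng 6, Wren 6.
A player with w wins dominates both others in C(w,2) triples; summing gives 3 + 1 + 21 + 15 + 10 + 1 + 15 + 1 + 15 + 15 = 97 transitive triples.
Total triples C(10,3) = 120, so cyclic triples = 120 − 97 = 23.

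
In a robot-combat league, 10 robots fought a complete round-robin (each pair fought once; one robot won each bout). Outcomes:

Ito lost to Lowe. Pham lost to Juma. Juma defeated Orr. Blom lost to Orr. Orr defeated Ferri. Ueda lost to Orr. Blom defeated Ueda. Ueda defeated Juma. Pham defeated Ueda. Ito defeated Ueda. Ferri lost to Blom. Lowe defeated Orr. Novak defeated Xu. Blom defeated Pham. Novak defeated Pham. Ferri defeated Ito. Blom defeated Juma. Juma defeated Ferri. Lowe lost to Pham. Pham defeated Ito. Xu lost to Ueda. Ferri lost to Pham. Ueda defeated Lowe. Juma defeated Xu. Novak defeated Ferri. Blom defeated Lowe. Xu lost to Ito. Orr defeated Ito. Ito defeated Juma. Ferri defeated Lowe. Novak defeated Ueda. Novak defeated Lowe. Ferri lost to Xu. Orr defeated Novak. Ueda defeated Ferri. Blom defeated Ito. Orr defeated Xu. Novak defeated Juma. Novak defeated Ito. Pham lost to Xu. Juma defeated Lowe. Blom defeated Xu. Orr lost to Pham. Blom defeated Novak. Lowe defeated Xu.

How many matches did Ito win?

Ito's results: beat Juma, Ueda, Xu; lost to Lowe, Pham, Blom, Orr, Ferri, Novak.
That is 3 wins.

3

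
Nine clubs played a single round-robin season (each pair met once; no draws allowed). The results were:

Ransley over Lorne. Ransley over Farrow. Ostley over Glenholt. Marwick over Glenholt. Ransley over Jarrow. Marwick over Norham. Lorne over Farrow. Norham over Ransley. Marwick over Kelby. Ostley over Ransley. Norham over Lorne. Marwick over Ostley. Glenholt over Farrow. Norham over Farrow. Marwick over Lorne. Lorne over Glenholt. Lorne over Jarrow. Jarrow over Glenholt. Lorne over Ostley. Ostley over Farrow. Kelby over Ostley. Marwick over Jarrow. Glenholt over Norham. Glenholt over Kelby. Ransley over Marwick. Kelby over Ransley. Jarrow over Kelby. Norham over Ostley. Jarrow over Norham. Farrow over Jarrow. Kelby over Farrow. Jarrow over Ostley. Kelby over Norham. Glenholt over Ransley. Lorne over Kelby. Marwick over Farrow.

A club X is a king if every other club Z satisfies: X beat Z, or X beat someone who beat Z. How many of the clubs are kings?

6

Farrow cannot reach Lorne, Marwick, Ransley in two steps.
Lorne cannot reach Marwick in two steps.
Glenholt reaches everyone (king).
Norham reaches everyone (king).
Kelby reaches everyone (king).
Ostley reaches everyone (king).
Marwick reaches everyone (king).
Jarrow cannot reach Marwick in two steps.
Ransley reaches everyone (king).
Kings: Glenholt, Norham, Kelby, Ostley, Marwick, Ransley — 6.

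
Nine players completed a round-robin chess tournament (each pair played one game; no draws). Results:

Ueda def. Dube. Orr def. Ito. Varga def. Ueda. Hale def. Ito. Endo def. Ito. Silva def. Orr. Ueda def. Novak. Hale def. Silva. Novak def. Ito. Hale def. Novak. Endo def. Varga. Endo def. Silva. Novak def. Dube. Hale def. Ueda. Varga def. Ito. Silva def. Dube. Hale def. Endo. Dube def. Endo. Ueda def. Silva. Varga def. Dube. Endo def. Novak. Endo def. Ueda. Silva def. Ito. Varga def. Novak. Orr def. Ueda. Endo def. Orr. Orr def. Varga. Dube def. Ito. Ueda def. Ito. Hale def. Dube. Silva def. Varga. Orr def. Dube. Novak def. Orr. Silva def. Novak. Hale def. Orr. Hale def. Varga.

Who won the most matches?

Win totals: Ito 0, Ueda 4, Silva 5, Dube 2, Orr 4, Hale 8, Endo 6, Novak 3, Varga 4.
Hale leads with 8 wins (next highest: 6).

Hale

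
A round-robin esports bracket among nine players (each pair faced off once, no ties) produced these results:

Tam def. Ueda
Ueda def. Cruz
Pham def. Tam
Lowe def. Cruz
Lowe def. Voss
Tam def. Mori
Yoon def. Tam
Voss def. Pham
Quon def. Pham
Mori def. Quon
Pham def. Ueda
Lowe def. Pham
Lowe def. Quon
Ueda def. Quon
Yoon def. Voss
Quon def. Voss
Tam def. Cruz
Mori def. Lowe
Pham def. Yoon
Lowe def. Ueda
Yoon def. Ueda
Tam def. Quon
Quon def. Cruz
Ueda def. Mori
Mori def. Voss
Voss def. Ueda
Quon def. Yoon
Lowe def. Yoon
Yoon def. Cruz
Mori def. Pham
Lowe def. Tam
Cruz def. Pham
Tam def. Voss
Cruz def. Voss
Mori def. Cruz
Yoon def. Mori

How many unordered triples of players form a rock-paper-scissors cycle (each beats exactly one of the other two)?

19

Win totals: Voss 2, Lowe 7, Quon 4, Pham 3, Ueda 3, Mori 5, Tam 5, Yoon 5, Cruz 2.
A player with w wins dominates both others in C(w,2) triples; summing gives 1 + 21 + 6 + 3 + 3 + 10 + 10 + 10 + 1 = 65 transitive triples.
Total triples C(9,3) = 84, so cyclic triples = 84 − 65 = 19.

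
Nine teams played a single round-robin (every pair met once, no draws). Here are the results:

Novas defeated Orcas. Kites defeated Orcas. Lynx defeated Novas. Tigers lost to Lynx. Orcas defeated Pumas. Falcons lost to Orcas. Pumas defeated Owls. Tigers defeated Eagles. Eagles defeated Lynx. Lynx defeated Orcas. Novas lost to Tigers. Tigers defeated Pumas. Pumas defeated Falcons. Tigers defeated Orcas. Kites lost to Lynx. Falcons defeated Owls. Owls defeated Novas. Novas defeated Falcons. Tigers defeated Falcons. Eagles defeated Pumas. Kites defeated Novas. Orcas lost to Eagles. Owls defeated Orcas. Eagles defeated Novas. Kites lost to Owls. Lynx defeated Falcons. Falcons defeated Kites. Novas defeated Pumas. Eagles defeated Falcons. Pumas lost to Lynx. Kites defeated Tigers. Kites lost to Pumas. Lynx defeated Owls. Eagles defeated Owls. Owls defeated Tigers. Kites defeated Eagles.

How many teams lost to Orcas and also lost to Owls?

0

Orcas beat: Falcons, Pumas.
Owls beat: Novas, Orcas, Kites, Tigers.
No one was beaten by both.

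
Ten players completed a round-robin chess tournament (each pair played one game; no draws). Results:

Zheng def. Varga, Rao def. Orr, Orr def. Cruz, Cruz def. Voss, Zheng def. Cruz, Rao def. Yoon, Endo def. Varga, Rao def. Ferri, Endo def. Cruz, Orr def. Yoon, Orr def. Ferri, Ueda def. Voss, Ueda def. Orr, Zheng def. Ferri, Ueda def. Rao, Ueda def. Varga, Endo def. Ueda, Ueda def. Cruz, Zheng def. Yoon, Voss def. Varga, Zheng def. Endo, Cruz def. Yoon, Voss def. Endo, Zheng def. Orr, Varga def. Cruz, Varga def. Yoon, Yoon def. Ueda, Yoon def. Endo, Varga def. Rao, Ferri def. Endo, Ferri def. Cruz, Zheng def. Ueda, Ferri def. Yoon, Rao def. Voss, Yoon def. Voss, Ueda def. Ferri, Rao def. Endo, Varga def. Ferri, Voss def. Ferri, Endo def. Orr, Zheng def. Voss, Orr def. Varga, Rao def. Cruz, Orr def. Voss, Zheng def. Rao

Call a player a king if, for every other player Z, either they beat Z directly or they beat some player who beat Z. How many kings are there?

Ueda cannot reach Zheng in two steps.
Cruz cannot reach Zheng, Rao, Orr in two steps.
Yoon cannot reach Zheng in two steps.
Varga cannot reach Zheng in two steps.
Endo cannot reach Zheng in two steps.
Zheng reaches everyone (king).
Rao cannot reach Zheng in two steps.
Orr cannot reach Zheng in two steps.
Voss cannot reach Zheng in two steps.
Ferri cannot reach Zheng, Rao in two steps.
Kings: Zheng — 1.

1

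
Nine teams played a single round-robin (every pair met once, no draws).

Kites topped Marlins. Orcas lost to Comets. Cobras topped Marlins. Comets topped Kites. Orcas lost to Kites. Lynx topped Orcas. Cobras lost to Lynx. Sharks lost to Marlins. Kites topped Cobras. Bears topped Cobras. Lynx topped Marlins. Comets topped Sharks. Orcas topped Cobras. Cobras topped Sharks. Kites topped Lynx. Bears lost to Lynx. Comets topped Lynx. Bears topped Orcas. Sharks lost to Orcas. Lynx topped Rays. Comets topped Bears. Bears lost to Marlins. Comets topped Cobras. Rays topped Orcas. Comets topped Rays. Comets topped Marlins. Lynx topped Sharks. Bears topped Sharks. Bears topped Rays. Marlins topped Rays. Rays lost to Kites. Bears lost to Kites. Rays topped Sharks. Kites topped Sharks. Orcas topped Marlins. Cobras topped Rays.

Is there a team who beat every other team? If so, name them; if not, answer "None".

Comets

Comets has 8 wins out of 8 opponents — a perfect record.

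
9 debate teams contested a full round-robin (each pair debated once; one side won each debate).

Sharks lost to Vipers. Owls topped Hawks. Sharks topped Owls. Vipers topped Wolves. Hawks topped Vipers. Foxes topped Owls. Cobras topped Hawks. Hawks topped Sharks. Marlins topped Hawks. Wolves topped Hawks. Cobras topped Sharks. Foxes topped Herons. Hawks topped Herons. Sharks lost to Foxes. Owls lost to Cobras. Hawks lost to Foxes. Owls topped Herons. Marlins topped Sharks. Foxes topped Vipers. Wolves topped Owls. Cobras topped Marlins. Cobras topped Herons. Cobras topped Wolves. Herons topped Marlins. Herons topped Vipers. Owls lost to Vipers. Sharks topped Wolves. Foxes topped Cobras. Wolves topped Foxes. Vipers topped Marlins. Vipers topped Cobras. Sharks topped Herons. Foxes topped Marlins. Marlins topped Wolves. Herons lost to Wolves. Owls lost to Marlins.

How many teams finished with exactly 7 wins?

1

Win totals: Marlins 4, Owls 2, Foxes 7, Vipers 5, Wolves 4, Hawks 3, Sharks 3, Cobras 6, Herons 2.
Exactly 7: Foxes — 1 team.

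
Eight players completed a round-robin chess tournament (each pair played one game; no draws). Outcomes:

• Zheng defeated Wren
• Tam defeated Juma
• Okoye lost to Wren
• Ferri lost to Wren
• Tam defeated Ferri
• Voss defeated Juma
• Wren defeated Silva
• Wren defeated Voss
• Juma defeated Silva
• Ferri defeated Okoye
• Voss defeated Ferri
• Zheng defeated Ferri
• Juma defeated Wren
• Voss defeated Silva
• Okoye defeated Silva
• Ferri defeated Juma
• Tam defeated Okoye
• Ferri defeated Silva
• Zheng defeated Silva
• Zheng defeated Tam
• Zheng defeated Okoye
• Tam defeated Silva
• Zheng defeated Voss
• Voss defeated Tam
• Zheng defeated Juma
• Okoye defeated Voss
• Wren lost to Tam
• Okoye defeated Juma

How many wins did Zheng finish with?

Zheng's results: beat Voss, Juma, Okoye, Wren, Silva, Tam, Ferri; lost to no one.
That is 7 wins.

7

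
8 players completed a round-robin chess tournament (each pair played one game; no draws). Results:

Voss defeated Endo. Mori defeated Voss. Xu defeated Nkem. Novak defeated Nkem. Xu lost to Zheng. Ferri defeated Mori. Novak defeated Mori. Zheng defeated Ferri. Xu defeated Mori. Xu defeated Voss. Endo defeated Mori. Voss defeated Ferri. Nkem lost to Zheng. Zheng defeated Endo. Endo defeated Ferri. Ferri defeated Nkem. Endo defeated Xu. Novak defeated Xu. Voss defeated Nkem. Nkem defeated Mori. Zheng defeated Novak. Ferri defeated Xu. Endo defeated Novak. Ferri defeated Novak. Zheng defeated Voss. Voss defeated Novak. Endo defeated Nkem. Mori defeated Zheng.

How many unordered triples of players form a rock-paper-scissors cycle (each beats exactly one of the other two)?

12

Win totals: Novak 3, Zheng 6, Nkem 1, Mori 2, Ferri 4, Xu 3, Voss 4, Endo 5.
A player with w wins dominates both others in C(w,2) triples; summing gives 3 + 15 + 0 + 1 + 6 + 3 + 6 + 10 = 44 transitive triples.
Total triples C(8,3) = 56, so cyclic triples = 56 − 44 = 12.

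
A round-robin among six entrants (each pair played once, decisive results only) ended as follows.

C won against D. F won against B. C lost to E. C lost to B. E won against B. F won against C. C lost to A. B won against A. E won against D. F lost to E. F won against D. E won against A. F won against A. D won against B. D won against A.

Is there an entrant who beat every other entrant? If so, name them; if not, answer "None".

E

E has 5 wins out of 5 opponents — a perfect record.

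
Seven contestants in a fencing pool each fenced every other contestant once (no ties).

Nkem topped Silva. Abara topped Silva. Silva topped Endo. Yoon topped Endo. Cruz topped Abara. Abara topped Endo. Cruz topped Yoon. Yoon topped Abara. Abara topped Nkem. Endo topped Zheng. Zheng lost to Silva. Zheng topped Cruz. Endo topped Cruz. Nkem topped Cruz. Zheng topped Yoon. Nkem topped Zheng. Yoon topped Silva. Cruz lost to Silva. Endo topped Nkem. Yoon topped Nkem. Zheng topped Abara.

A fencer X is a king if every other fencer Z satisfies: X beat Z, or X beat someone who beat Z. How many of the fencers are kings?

5

Endo reaches everyone (king).
Yoon reaches everyone (king).
Cruz cannot reach Zheng in two steps.
Silva reaches everyone (king).
Abara cannot reach Yoon in two steps.
Zheng reaches everyone (king).
Nkem reaches everyone (king).
Kings: Endo, Yoon, Silva, Zheng, Nkem — 5.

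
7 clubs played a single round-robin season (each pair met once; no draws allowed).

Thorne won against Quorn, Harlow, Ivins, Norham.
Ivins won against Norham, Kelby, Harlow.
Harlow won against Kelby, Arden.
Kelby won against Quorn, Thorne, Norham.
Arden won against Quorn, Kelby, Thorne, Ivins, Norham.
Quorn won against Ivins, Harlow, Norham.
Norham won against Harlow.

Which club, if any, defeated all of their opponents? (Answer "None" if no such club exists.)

None

Highest win total is Arden with 5 (out of 6 possible).
Arden lost to Harlow, so no club went undefeated.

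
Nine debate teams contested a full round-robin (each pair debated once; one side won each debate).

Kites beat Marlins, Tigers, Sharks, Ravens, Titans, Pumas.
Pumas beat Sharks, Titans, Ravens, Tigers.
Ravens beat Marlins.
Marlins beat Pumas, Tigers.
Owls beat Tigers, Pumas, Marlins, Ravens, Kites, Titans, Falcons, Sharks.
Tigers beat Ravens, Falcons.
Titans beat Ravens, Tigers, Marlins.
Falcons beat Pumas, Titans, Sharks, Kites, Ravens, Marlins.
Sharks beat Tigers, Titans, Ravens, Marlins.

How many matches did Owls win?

8

Owls' results: beat Pumas, Titans, Kites, Marlins, Sharks, Tigers, Falcons, Ravens; lost to no one.
That is 8 wins.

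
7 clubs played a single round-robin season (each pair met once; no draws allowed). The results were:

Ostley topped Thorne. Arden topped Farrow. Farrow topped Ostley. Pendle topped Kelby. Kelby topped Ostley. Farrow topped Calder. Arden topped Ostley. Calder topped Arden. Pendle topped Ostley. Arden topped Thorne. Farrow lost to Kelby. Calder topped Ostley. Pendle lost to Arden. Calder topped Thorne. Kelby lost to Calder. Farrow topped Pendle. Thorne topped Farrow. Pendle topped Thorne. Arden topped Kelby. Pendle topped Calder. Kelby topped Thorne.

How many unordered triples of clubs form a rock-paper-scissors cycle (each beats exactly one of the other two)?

Win totals: Thorne 1, Pendle 4, Kelby 3, Arden 5, Ostley 1, Calder 4, Farrow 3.
A club with w wins dominates both others in C(w,2) triples; summing gives 0 + 6 + 3 + 10 + 0 + 6 + 3 = 28 transitive triples.
Total triples C(7,3) = 35, so cyclic triples = 35 − 28 = 7.

7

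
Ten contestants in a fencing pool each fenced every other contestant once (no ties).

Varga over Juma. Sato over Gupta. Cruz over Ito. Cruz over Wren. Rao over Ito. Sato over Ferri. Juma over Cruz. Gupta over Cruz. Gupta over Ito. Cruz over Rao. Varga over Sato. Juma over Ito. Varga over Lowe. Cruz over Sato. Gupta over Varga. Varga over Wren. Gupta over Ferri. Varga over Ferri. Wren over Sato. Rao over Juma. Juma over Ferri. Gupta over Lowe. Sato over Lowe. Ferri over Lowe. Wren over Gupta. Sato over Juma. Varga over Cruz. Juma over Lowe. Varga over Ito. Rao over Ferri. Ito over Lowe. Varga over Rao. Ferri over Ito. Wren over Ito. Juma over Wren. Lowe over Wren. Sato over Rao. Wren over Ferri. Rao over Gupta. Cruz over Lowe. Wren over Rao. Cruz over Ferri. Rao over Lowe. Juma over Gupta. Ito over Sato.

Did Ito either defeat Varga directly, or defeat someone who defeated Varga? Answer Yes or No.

Ito did not beat Varga directly.
Ito beat Sato, Lowe, but each of them lost to Varga. No two-step path.

No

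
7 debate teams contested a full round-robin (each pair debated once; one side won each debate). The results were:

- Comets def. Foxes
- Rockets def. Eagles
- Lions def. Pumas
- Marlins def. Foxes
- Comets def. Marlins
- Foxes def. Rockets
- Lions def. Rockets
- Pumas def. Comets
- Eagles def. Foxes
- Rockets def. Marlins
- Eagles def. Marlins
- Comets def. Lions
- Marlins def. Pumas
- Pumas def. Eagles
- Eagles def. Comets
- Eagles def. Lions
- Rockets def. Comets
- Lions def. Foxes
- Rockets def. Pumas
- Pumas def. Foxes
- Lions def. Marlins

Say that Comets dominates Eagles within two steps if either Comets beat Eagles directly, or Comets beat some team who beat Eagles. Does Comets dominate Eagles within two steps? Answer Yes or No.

No

Comets did not beat Eagles directly.
Comets beat Lions, Foxes, Marlins, but each of them lost to Eagles. No two-step path.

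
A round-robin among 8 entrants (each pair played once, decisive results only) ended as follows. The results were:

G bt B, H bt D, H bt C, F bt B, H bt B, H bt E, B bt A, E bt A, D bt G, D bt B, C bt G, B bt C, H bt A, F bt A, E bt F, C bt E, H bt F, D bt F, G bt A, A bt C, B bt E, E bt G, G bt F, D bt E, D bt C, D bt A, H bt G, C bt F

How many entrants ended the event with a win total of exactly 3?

Win totals: A 1, B 3, C 3, D 6, E 3, F 2, G 3, H 7.
Exactly 3: B, C, E, G — 4 entrants.

4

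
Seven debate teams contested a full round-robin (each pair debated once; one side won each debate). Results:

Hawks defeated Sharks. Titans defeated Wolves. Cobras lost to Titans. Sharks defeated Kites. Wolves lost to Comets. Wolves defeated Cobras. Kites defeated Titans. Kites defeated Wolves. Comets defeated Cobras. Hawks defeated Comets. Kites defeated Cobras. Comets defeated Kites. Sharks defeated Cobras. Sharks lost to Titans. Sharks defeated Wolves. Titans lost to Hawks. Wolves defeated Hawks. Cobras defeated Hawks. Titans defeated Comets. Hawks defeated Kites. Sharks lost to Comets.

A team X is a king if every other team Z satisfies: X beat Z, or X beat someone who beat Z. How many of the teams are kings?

5

Comets reaches everyone (king).
Hawks reaches everyone (king).
Titans reaches everyone (king).
Cobras cannot reach Wolves in two steps.
Sharks cannot reach Comets in two steps.
Kites reaches everyone (king).
Wolves reaches everyone (king).
Kings: Comets, Hawks, Titans, Kites, Wolves — 5.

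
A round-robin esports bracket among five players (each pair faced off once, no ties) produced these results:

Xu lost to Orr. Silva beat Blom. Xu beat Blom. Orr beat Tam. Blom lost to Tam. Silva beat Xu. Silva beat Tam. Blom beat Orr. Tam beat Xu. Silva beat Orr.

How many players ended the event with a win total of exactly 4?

1

Win totals: Orr 2, Tam 2, Xu 1, Silva 4, Blom 1.
Exactly 4: Silva — 1 player.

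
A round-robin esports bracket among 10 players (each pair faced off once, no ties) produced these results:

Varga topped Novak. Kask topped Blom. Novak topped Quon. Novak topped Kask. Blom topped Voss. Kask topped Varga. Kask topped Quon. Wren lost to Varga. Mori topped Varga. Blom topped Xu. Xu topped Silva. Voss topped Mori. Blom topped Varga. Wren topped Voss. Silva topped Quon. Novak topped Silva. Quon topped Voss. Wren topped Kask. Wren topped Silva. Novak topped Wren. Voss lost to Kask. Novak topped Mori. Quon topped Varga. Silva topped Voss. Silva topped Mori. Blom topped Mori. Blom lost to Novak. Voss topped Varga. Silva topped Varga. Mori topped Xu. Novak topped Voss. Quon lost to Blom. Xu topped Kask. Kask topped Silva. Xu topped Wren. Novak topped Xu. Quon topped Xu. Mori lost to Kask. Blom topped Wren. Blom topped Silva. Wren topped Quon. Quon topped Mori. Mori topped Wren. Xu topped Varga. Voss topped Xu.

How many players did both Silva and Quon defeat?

3

Silva beat: Varga, Quon, Voss, Mori.
Quon beat: Varga, Voss, Mori, Xu.
Both beat: Varga, Voss, Mori — 3.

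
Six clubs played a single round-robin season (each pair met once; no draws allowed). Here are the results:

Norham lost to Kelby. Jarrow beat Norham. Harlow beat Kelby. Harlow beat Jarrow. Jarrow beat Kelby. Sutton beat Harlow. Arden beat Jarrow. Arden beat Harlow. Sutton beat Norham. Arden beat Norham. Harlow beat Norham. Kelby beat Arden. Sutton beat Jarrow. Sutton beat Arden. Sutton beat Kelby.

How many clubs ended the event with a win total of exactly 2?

Win totals: Harlow 3, Norham 0, Kelby 2, Arden 3, Sutton 5, Jarrow 2.
Exactly 2: Kelby, Jarrow — 2 clubs.

2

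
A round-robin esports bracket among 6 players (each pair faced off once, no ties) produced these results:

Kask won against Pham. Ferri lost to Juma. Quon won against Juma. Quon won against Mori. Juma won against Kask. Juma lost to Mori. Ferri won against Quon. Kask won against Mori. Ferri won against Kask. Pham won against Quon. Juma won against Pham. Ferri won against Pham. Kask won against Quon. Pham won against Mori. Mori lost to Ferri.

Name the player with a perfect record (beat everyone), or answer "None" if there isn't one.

None

Highest win total is Ferri with 4 (out of 5 possible).
Ferri lost to Juma, so no player went undefeated.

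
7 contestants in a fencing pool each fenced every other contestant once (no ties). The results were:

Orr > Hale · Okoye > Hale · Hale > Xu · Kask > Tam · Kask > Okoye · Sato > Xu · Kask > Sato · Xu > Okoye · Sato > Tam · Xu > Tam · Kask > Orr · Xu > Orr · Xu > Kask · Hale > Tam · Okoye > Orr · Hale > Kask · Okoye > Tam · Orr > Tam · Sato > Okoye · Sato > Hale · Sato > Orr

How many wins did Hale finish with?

3

Hale's results: beat Kask, Xu, Tam; lost to Sato, Orr, Okoye.
That is 3 wins.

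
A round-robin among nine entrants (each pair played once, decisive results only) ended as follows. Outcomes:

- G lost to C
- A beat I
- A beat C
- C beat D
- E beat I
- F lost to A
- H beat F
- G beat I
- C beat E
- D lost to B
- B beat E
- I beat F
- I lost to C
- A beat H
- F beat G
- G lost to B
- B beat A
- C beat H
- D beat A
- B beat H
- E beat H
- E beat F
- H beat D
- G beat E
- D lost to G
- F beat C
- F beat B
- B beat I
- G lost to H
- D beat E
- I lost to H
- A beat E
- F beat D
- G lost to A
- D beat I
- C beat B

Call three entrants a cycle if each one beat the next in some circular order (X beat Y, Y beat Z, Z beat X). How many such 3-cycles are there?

Win totals: A 6, B 6, C 6, D 3, E 3, F 4, G 3, H 4, I 1.
An entrant with w wins dominates both others in C(w,2) triples; summing gives 15 + 15 + 15 + 3 + 3 + 6 + 3 + 6 + 0 = 66 transitive triples.
Total triples C(9,3) = 84, so cyclic triples = 84 − 66 = 18.

18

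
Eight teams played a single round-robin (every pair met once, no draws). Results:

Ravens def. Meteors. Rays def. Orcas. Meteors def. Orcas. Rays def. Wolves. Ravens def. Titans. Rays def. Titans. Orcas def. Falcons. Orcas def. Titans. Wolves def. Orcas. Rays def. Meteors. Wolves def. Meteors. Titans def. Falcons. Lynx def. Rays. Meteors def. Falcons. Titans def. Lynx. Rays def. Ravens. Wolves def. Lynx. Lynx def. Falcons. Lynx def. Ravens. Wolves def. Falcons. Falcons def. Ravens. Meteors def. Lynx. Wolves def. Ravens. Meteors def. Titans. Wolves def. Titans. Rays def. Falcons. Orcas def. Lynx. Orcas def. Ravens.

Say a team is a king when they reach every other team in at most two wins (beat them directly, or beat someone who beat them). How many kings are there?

3

Titans cannot reach Orcas, Meteors, Wolves in two steps.
Ravens cannot reach Wolves, Rays in two steps.
Orcas cannot reach Wolves in two steps.
Meteors cannot reach Wolves in two steps.
Wolves reaches everyone (king).
Rays reaches everyone (king).
Falcons cannot reach Orcas, Wolves, Rays, Lynx in two steps.
Lynx reaches everyone (king).
Kings: Wolves, Rays, Lynx — 3.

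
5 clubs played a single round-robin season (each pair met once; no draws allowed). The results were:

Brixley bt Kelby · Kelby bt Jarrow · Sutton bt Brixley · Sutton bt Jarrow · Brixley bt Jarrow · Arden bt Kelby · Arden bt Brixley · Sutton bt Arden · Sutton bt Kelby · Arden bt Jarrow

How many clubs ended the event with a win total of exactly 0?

Win totals: Kelby 1, Arden 3, Sutton 4, Brixley 2, Jarrow 0.
Exactly 0: Jarrow — 1 club.

1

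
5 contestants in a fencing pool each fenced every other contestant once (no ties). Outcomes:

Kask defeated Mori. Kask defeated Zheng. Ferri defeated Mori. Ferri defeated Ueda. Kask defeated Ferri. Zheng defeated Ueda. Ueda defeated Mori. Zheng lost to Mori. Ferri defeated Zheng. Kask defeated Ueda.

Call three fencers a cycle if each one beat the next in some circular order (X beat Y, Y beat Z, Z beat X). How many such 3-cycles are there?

1

Of the C(5,3) = 10 triples, the cyclic ones are: {Ueda, Zheng, Mori}.
That is 1.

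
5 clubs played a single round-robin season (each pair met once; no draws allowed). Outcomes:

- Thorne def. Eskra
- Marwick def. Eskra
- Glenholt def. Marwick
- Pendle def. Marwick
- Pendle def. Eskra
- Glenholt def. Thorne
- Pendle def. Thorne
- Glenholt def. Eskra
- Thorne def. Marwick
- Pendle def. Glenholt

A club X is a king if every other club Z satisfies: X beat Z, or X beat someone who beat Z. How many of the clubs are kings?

1

Glenholt cannot reach Pendle in two steps.
Marwick cannot reach Glenholt, Thorne, Pendle in two steps.
Eskra cannot reach Glenholt, Marwick, Thorne, Pendle in two steps.
Thorne cannot reach Glenholt, Pendle in two steps.
Pendle reaches everyone (king).
Kings: Pendle — 1.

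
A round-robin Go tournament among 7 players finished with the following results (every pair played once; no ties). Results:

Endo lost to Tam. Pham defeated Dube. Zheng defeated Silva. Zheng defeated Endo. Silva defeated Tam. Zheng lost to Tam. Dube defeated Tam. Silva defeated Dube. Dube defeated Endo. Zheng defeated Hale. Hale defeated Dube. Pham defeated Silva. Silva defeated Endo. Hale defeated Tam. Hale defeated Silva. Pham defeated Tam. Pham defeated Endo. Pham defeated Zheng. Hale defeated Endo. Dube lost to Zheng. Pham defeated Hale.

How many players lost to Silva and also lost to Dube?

2

Silva beat: Dube, Tam, Endo.
Dube beat: Tam, Endo.
Both beat: Tam, Endo — 2.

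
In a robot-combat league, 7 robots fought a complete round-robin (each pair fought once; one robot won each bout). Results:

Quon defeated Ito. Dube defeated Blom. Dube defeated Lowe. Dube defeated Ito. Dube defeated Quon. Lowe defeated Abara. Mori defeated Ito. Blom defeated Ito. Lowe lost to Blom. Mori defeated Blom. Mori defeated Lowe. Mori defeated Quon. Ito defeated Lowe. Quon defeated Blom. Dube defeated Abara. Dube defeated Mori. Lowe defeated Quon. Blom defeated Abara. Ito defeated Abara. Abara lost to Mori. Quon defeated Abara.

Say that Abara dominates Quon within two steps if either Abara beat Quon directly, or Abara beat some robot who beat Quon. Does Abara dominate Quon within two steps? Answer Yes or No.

No

Abara did not beat Quon directly.
Abara beat no one, so there is no intermediate robot.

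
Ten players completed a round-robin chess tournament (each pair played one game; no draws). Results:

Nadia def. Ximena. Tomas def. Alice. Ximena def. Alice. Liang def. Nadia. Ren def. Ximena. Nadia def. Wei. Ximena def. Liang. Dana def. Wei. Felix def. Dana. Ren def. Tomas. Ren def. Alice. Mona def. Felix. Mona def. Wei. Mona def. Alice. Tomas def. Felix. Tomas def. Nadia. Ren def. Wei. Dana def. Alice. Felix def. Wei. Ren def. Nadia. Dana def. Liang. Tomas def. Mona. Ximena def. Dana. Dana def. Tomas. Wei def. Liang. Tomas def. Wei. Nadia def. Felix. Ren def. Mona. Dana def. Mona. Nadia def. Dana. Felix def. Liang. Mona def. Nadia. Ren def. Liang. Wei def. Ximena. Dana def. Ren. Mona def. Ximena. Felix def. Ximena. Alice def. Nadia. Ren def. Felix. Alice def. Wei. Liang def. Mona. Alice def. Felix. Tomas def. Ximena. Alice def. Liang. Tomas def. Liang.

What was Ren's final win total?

8

Ren's results: beat Alice, Wei, Liang, Felix, Ximena, Nadia, Mona, Tomas; lost to Dana.
That is 8 wins.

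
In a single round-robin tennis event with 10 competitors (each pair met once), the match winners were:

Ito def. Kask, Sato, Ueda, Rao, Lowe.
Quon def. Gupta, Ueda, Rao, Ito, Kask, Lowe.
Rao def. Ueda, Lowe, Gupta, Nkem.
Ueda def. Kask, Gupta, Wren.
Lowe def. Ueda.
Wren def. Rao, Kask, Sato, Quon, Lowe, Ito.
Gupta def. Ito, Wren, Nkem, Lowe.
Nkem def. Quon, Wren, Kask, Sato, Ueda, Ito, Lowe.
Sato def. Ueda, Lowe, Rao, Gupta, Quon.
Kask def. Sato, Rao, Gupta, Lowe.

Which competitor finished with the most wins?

Nkem

Win totals: Ito 5, Ueda 3, Lowe 1, Gupta 4, Sato 5, Quon 6, Rao 4, Kask 4, Wren 6, Nkem 7.
Nkem leads with 7 wins (next highest: 6).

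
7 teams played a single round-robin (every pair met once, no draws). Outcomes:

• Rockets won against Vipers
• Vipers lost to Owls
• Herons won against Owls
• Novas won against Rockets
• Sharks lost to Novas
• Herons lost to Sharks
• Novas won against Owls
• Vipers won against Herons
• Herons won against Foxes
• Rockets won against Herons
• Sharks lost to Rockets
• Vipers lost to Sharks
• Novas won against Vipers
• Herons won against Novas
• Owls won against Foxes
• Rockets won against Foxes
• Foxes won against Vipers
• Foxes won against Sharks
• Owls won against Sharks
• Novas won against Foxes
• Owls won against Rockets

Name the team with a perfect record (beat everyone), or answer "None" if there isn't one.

Highest win total is Novas with 5 (out of 6 possible).
Novas lost to Herons, so no team went undefeated.

None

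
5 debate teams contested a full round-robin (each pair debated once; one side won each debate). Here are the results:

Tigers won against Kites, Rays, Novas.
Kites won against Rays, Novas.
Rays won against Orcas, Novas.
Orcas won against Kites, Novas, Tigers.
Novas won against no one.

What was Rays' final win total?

Rays' results: beat Orcas, Novas; lost to Kites, Tigers.
That is 2 wins.

2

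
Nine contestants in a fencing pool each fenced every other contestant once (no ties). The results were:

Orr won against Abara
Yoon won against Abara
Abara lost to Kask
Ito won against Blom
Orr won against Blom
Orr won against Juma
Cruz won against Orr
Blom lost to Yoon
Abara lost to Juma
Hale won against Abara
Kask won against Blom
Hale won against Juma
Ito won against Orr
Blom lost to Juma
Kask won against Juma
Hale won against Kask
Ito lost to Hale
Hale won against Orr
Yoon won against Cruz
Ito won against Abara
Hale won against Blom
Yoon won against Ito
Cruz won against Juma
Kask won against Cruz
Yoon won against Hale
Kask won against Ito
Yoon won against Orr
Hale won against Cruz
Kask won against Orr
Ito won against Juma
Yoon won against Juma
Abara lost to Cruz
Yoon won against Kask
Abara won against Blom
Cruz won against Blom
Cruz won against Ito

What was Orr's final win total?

Orr's results: beat Abara, Juma, Blom; lost to Yoon, Cruz, Hale, Ito, Kask.
That is 3 wins.

3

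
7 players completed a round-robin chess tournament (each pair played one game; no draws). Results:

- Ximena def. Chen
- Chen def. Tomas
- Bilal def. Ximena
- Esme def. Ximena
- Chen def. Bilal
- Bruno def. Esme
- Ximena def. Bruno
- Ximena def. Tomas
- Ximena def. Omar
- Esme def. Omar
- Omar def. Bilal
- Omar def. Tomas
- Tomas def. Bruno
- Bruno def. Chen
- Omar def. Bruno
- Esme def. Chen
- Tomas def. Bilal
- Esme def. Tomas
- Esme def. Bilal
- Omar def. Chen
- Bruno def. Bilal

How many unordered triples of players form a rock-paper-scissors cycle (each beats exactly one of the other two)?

Win totals: Chen 2, Omar 4, Esme 5, Ximena 4, Bilal 1, Tomas 2, Bruno 3.
A player with w wins dominates both others in C(w,2) triples; summing gives 1 + 6 + 10 + 6 + 0 + 1 + 3 = 27 transitive triples.
Total triples C(7,3) = 35, so cyclic triples = 35 − 27 = 8.

8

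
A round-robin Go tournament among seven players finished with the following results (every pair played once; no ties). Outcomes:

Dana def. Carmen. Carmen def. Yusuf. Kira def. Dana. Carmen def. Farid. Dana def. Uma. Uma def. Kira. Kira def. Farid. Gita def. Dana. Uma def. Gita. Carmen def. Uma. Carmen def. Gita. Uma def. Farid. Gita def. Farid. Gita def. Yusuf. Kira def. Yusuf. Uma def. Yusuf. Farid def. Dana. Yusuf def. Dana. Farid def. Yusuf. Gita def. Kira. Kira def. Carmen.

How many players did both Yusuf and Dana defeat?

0

Yusuf beat: Dana.
Dana beat: Carmen, Uma.
No one was beaten by both.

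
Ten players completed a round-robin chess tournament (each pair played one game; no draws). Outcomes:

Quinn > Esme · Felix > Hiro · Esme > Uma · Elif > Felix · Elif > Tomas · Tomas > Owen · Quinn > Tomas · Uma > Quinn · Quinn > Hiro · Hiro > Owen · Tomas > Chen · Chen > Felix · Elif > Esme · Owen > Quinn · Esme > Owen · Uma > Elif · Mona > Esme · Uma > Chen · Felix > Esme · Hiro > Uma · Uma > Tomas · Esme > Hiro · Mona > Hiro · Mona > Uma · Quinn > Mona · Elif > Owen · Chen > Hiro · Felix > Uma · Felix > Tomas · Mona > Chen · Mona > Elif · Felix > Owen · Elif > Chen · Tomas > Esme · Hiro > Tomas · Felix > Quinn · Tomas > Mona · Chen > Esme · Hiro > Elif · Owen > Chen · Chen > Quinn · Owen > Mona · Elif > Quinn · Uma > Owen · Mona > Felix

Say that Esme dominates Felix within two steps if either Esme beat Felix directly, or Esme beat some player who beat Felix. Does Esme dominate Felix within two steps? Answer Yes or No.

Esme did not beat Felix directly.
Esme beat Uma, Hiro, Owen, but each of them lost to Felix. No two-step path.

No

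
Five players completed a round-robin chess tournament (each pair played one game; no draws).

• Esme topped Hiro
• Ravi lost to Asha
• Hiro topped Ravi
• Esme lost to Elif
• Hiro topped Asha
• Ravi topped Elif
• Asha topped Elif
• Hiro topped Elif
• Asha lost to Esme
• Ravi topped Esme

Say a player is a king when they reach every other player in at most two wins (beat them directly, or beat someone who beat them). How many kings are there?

3

Ravi reaches everyone (king).
Hiro reaches everyone (king).
Elif cannot reach Ravi in two steps.
Esme reaches everyone (king).
Asha cannot reach Hiro in two steps.
Kings: Ravi, Hiro, Esme — 3.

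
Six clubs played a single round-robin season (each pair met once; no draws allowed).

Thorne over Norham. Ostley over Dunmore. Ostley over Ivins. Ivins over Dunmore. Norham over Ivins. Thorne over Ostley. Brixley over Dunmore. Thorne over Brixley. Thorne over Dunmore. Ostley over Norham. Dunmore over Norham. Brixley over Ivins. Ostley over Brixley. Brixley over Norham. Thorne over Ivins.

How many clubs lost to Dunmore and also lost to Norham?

0

Dunmore beat: Norham.
Norham beat: Ivins.
No one was beaten by both.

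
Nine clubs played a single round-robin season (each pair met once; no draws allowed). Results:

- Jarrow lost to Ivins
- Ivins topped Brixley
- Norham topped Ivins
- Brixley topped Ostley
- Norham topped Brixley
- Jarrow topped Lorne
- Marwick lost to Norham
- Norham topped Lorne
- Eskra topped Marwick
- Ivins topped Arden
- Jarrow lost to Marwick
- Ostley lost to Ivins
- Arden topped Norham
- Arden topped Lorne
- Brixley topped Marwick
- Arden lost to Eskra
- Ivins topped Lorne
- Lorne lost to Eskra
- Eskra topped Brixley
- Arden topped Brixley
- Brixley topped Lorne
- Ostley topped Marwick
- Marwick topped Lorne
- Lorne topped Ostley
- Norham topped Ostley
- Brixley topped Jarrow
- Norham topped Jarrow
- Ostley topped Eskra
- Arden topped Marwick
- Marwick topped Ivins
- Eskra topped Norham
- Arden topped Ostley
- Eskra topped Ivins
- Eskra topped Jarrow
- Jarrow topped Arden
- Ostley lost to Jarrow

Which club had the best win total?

Win totals: Eskra 7, Brixley 4, Norham 6, Arden 5, Ostley 2, Marwick 3, Lorne 1, Ivins 5, Jarrow 3.
Eskra leads with 7 wins (next highest: 6).

Eskra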